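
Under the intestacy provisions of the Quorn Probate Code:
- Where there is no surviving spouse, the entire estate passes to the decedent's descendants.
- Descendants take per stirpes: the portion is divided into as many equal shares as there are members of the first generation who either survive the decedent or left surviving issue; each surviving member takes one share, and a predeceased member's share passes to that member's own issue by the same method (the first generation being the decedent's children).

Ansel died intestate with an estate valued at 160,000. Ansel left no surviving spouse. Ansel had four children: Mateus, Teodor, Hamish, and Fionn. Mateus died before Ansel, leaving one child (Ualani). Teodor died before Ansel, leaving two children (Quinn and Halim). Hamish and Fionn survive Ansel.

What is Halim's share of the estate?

Halim receives 20,000.

The entire 160,000 passes to the descendants.
That amount (160,000) is divided into 4 shares of 40,000: Hamish and Fionn each take 40,000; Mateus's 40,000 share passes to Mateus's issue; Teodor's 40,000 share passes to Teodor's issue.
Mateus's share (40,000) passes entirely to Ualani.
Teodor's share (40,000) is divided into 2 shares of 20,000: Quinn and Halim each take 20,000.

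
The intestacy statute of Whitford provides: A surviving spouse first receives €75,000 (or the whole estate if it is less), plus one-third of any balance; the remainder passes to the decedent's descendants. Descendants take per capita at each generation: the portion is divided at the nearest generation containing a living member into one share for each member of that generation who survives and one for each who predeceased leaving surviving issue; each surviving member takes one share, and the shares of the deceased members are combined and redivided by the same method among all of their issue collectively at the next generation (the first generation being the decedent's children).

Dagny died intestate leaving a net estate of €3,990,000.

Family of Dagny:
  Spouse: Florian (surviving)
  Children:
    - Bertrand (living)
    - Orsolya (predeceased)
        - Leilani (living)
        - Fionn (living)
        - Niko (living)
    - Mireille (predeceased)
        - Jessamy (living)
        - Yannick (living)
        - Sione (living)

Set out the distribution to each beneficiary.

Florian first takes €75,000, leaving a balance of €3,915,000. Florian then takes one-third of the balance (€1,305,000), for a total of €1,380,000. The remaining €2,610,000 passes to the descendants.
The descendants' portion (€2,610,000) is divided at the children's generation into 3 shares of €870,000. Bertrand takes €870,000. The 2 shares of the deceased (Orsolya and Mireille) are combined into a pool of €1,740,000.
That pool (€1,740,000) is divided at the grandchildren's generation equally among Leilani, Fionn, Niko, Jessamy, Yannick, and Sione: €290,000 each.

Florian: €1,380,000; Bertrand: €870,000; Leilani: €290,000; Fionn: €290,000; Niko: €290,000; Jessamy: €290,000; Yannick: €290,000; Sione: €290,000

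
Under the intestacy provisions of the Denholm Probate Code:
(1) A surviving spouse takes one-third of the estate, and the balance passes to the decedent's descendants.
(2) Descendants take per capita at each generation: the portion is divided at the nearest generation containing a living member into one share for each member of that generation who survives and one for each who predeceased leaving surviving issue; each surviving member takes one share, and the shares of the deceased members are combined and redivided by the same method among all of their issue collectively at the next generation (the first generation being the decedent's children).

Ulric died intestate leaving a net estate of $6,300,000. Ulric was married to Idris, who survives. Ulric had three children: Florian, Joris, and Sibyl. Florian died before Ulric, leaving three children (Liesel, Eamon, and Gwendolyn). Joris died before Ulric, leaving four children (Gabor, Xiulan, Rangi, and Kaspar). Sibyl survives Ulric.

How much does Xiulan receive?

Xiulan receives $400,000.

Idris takes one-third of $6,300,000 = $2,100,000. The remaining $4,200,000 passes to the descendants.
The descendants' portion ($4,200,000) is divided at the children's generation into 3 shares of $1,400,000. Sibyl takes $1,400,000. The 2 shares of the deceased (Florian and Joris) are combined into a pool of $2,800,000.
That pool ($2,800,000) is divided at the grandchildren's generation equally among Liesel, Eamon, Gwendolyn, Gabor, Xiulan, Rangi, and Kaspar: $400,000 each.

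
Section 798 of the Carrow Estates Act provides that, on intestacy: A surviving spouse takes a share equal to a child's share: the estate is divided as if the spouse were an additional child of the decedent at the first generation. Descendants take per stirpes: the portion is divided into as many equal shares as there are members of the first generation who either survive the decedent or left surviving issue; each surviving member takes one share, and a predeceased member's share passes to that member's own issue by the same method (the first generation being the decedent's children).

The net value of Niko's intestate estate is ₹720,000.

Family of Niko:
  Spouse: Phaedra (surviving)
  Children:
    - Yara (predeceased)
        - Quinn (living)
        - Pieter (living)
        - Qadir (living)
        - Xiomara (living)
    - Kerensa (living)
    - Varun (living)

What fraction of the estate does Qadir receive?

Qadir receives 1/16 of the estate.

The spouse counts as an additional share at the children's level, so there are 4 primary shares of ₹180,000. Phaedra takes one such share (₹180,000).
The children's combined portion (₹540,000) is divided into 3 shares of ₹180,000: Kerensa and Varun each take ₹180,000; Yara's ₹180,000 share passes to Yara's issue.
Yara's share (₹180,000) is divided into 4 shares of ₹45,000: Quinn, Pieter, Qadir, and Xiomara each take ₹45,000.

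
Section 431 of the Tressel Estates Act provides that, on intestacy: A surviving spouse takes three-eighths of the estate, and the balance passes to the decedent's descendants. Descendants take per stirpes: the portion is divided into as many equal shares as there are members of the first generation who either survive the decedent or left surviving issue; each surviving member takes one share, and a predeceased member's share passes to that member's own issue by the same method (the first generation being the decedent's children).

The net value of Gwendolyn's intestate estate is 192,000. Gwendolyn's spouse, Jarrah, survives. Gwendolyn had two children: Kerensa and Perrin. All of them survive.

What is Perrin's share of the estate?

Perrin receives 60,000.

Jarrah takes three-eighths of 192,000 = 72,000. The remaining 120,000 passes to the descendants.
The descendants' portion (120,000) is divided into 2 shares of 60,000: Kerensa and Perrin each take 60,000.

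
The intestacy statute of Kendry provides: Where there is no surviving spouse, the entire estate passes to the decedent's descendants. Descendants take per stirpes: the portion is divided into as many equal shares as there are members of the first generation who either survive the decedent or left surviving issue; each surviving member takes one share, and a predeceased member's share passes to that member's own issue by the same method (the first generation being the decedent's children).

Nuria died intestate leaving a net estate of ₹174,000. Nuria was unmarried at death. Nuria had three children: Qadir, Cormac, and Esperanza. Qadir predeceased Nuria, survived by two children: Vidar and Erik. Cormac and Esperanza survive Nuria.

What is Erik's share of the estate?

The entire ₹174,000 passes to the descendants.
That amount (₹174,000) is divided into 3 shares of ₹58,000: Cormac and Esperanza each take ₹58,000; Qadir's ₹58,000 share passes to Qadir's issue.
Qadir's share (₹58,000) is divided into 2 shares of ₹29,000: Vidar and Erik each take ₹29,000.

Erik receives ₹29,000.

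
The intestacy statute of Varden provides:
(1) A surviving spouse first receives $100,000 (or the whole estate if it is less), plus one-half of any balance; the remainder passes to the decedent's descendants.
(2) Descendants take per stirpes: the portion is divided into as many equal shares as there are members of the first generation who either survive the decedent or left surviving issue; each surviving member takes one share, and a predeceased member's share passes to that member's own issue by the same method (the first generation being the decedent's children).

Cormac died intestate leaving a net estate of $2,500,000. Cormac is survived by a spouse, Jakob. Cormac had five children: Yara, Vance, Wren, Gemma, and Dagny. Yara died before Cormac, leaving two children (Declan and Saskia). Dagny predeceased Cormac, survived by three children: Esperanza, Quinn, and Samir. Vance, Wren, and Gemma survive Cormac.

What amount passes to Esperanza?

Esperanza receives $80,000.

Jakob first takes $100,000, leaving a balance of $2,400,000. Jakob then takes one-half of the balance ($1,200,000), for a total of $1,300,000. The remaining $1,200,000 passes to the descendants.
The descendants' portion ($1,200,000) is divided into 5 shares of $240,000: Vance, Wren, and Gemma each take $240,000; Yara's $240,000 share passes to Yara's issue; Dagny's $240,000 share passes to Dagny's issue.
Yara's share ($240,000) is divided into 2 shares of $120,000: Declan and Saskia each take $120,000.
Dagny's share ($240,000) is divided into 3 shares of $80,000: Esperanza, Quinn, and Samir each take $80,000.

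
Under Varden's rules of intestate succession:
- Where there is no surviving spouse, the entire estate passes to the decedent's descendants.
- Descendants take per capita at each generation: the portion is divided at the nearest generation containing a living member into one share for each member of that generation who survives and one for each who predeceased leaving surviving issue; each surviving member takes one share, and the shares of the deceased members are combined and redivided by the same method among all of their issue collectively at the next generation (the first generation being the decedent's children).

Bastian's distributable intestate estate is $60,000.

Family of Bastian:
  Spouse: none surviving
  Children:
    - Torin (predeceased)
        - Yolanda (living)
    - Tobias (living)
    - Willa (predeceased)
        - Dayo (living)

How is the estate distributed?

Yolanda: $20,000; Tobias: $20,000; Dayo: $20,000

The entire $60,000 passes to the descendants.
That amount ($60,000) is divided at the children's generation into 3 shares of $20,000. Tobias takes $20,000. The 2 shares of the deceased (Torin and Willa) are combined into a pool of $40,000.
That pool ($40,000) is divided at the grandchildren's generation equally among Yolanda and Dayo: $20,000 each.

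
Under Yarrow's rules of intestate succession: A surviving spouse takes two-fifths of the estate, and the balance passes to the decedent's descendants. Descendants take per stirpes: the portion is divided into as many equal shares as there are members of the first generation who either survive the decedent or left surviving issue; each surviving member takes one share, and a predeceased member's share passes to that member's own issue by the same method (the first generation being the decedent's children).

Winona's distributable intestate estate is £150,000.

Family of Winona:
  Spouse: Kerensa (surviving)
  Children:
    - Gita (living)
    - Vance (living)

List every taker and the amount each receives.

Kerensa: £60,000; Gita: £45,000; Vance: £45,000

Kerensa takes two-fifths of £150,000 = £60,000. The remaining £90,000 passes to the descendants.
The descendants' portion (£90,000) is divided into 2 shares of £45,000: Gita and Vance each take £45,000.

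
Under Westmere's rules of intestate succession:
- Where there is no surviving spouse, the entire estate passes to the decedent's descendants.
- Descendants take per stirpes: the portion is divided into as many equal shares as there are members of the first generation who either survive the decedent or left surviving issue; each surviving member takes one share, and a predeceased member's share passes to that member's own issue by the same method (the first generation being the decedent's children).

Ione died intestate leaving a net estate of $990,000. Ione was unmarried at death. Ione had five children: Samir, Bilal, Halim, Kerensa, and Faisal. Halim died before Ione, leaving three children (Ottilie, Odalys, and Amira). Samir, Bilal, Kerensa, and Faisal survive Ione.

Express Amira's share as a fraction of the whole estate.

Amira receives 1/15 of the estate.

The entire $990,000 passes to the descendants.
That amount ($990,000) is divided into 5 shares of $198,000: Samir, Bilal, Kerensa, and Faisal each take $198,000; Halim's $198,000 share passes to Halim's issue.
Halim's share ($198,000) is divided into 3 shares of $66,000: Ottilie, Odalys, and Amira each take $66,000.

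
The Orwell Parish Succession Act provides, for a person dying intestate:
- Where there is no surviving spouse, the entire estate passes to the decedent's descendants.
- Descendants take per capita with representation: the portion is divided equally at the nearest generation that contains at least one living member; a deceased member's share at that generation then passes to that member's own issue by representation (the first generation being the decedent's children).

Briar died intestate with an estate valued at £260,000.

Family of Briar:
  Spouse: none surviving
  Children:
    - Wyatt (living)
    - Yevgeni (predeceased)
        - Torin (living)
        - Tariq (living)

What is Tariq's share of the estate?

Tariq receives £65,000.

The entire £260,000 passes to the descendants.
That amount (£260,000) is divided into 2 shares of £130,000: Wyatt takes £130,000; Yevgeni's £130,000 share passes to Yevgeni's issue.
Yevgeni's share (£130,000) is divided into 2 shares of £65,000: Torin and Tariq each take £65,000.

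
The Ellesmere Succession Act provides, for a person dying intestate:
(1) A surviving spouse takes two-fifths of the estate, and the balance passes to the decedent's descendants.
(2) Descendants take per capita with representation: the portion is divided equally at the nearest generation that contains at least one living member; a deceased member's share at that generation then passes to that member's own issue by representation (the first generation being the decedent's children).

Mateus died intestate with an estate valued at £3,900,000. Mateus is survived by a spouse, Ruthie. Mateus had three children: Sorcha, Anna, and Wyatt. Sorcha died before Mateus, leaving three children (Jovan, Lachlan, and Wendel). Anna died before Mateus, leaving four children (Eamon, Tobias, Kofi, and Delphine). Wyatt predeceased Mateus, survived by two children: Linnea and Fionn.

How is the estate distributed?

Ruthie: £1,560,000; Jovan: £260,000; Lachlan: £260,000; Wendel: £260,000; Eamon: £260,000; Tobias: £260,000; Kofi: £260,000; Delphine: £260,000; Linnea: £260,000; Fionn: £260,000

Ruthie takes two-fifths of £3,900,000 = £1,560,000. The remaining £2,340,000 passes to the descendants.
No child survives, so the initial division is made at the grandchildren's generation.
The descendants' portion (£2,340,000) is divided into 9 shares of £260,000: Jovan, Lachlan, Wendel, Eamon, Tobias, Kofi, Delphine, Linnea, and Fionn each take £260,000.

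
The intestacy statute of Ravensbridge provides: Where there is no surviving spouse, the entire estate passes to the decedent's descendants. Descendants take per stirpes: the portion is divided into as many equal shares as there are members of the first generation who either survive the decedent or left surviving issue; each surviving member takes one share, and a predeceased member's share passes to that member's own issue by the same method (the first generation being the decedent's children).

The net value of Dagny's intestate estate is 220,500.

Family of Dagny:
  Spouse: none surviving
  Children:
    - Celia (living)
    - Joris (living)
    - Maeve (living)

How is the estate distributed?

The entire 220,500 passes to the descendants.
That amount (220,500) is divided into 3 shares of 73,500: Celia, Joris, and Maeve each take 73,500.

Celia: 73,500; Joris: 73,500; Maeve: 73,500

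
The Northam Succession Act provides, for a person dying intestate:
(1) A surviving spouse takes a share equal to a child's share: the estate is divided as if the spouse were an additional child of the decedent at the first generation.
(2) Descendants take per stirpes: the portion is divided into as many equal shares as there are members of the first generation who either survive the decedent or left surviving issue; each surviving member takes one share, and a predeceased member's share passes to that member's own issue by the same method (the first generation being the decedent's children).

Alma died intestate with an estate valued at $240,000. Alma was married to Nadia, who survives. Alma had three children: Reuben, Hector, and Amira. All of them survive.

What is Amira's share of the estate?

Amira receives $60,000.

The spouse counts as an additional share at the children's level, so there are 4 primary shares of $60,000. Nadia takes one such share ($60,000).
The children's combined portion ($180,000) is divided into 3 shares of $60,000: Reuben, Hector, and Amira each take $60,000.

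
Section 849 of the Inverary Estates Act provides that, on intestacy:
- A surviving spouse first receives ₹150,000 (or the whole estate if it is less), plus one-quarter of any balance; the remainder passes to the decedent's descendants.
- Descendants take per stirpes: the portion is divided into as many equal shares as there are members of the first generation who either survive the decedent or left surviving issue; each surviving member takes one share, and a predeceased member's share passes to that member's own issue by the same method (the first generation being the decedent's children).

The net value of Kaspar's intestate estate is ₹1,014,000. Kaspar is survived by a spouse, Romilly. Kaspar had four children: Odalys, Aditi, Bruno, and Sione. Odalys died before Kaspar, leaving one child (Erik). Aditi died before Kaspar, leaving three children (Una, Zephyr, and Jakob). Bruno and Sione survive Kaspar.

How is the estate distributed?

Romilly first takes ₹150,000, leaving a balance of ₹864,000. Romilly then takes one-quarter of the balance (₹216,000), for a total of ₹366,000. The remaining ₹648,000 passes to the descendants.
The descendants' portion (₹648,000) is divided into 4 shares of ₹162,000: Bruno and Sione each take ₹162,000; Odalys's ₹162,000 share passes to Odalys's issue; Aditi's ₹162,000 share passes to Aditi's issue.
Odalys's share (₹162,000) passes entirely to Erik.
Aditi's share (₹162,000) is divided into 3 shares of ₹54,000: Una, Zephyr, and Jakob each take ₹54,000.

Romilly: ₹366,000; Erik: ₹162,000; Una: ₹54,000; Zephyr: ₹54,000; Jakob: ₹54,000; Bruno: ₹162,000; Sione: ₹162,000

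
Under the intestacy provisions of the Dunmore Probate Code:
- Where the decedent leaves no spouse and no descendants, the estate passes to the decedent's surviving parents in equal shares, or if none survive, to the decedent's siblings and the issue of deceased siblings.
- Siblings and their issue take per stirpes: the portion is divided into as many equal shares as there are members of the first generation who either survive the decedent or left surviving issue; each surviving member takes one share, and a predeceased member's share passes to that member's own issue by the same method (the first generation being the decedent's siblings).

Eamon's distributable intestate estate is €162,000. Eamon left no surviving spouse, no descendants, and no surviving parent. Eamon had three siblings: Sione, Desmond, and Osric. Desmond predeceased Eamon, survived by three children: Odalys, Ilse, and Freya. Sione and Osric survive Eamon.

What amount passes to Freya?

Freya receives €18,000.

The entire €162,000 passes to the siblings and their issue.
That amount (€162,000) is divided into 3 shares of €54,000: Sione and Osric each take €54,000; Desmond's €54,000 share passes to Desmond's issue.
Desmond's share (€54,000) is divided into 3 shares of €18,000: Odalys, Ilse, and Freya each take €18,000.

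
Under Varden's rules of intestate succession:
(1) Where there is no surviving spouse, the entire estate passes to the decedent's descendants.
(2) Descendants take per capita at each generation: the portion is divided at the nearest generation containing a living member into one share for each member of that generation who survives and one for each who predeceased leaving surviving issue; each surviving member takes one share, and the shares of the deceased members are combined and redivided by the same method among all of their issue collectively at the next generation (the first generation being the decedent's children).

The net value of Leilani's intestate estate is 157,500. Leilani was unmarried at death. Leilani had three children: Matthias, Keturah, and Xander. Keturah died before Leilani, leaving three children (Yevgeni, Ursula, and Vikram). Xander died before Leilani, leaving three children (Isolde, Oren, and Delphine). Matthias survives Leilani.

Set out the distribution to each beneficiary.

The entire 157,500 passes to the descendants.
That amount (157,500) is divided at the children's generation into 3 shares of 52,500. Matthias takes 52,500. The 2 shares of the deceased (Keturah and Xander) are combined into a pool of 105,000.
That pool (105,000) is divided at the grandchildren's generation equally among Yevgeni, Ursula, Vikram, Isolde, Oren, and Delphine: 17,500 each.

Matthias: 52,500; Yevgeni: 17,500; Ursula: 17,500; Vikram: 17,500; Isolde: 17,500; Oren: 17,500; Delphine: 17,500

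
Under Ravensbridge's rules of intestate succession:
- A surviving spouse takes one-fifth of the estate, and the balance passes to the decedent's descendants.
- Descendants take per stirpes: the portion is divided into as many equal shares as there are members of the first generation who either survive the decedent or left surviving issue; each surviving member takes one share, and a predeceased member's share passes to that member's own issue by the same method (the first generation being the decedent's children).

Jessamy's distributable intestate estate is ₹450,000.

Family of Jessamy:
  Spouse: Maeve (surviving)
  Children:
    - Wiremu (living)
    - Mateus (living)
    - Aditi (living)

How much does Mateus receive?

Maeve takes one-fifth of ₹450,000 = ₹90,000. The remaining ₹360,000 passes to the descendants.
The descendants' portion (₹360,000) is divided into 3 shares of ₹120,000: Wiremu, Mateus, and Aditi each take ₹120,000.

Mateus receives ₹120,000.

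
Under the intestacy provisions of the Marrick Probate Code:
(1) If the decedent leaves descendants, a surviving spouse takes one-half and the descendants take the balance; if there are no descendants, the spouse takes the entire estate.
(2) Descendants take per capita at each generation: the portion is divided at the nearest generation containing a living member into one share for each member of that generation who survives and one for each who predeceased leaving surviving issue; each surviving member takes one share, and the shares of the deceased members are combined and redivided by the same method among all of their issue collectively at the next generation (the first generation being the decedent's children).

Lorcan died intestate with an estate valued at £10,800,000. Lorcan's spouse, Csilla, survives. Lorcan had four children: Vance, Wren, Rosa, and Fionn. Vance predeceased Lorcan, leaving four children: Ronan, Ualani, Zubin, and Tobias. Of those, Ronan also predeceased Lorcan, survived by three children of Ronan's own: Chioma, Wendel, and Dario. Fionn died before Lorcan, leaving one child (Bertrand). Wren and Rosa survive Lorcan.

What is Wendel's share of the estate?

Csilla takes one-half of £10,800,000 = £5,400,000. The remaining £5,400,000 passes to the descendants.
The descendants' portion (£5,400,000) is divided at the children's generation into 4 shares of £1,350,000. Wren and Rosa each take £1,350,000. The 2 shares of the deceased (Vance and Fionn) are combined into a pool of £2,700,000.
That pool (£2,700,000) is divided at the grandchildren's generation into 5 shares of £540,000. Ualani, Zubin, Tobias, and Bertrand each take £540,000. The remaining share for the deceased Ronan (£540,000) is carried to the next generation.
That pool (£540,000) is divided at the great-grandchildren's generation equally among Chioma, Wendel, and Dario: £180,000 each.

Wendel receives £180,000.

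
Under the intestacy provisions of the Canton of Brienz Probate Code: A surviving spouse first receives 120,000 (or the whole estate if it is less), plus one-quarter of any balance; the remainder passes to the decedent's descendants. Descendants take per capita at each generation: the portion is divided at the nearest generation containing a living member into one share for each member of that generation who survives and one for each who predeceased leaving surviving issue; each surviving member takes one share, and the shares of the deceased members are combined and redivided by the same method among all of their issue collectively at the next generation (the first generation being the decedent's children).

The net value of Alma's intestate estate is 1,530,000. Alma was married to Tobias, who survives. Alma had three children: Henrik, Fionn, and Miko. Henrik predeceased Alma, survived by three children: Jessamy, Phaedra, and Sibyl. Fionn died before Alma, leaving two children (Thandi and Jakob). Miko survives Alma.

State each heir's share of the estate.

Tobias first takes 120,000, leaving a balance of 1,410,000. Tobias then takes one-quarter of the balance (352,500), for a total of 472,500. The remaining 1,057,500 passes to the descendants.
The descendants' portion (1,057,500) is divided at the children's generation into 3 shares of 352,500. Miko takes 352,500. The 2 shares of the deceased (Henrik and Fionn) are combined into a pool of 705,000.
That pool (705,000) is divided at the grandchildren's generation equally among Jessamy, Phaedra, Sibyl, Thandi, and Jakob: 141,000 each.

Tobias: 472,500; Jessamy: 141,000; Phaedra: 141,000; Sibyl: 141,000; Thandi: 141,000; Jakob: 141,000; Miko: 352,500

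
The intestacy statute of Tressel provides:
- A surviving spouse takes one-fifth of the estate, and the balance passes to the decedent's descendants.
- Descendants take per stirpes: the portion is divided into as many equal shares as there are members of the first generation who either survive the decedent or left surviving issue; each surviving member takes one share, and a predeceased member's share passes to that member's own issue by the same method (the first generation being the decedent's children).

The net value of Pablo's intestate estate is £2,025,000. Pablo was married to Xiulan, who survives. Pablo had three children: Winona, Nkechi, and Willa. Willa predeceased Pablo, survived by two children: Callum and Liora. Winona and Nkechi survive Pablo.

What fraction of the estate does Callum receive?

Xiulan takes one-fifth of £2,025,000 = £405,000. The remaining £1,620,000 passes to the descendants.
The descendants' portion (£1,620,000) is divided into 3 shares of £540,000: Winona and Nkechi each take £540,000; Willa's £540,000 share passes to Willa's issue.
Willa's share (£540,000) is divided into 2 shares of £270,000: Callum and Liora each take £270,000.

Callum receives 2/15 of the estate.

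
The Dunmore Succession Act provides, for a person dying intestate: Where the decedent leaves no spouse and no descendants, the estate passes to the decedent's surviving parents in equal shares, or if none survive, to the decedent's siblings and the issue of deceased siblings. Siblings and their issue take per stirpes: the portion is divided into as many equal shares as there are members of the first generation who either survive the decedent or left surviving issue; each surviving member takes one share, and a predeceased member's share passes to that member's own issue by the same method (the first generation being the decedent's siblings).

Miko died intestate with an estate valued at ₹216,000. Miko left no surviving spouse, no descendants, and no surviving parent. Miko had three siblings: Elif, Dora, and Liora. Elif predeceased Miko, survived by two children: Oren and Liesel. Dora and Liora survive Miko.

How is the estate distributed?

Oren: ₹36,000; Liesel: ₹36,000; Dora: ₹72,000; Liora: ₹72,000

The entire ₹216,000 passes to the siblings and their issue.
That amount (₹216,000) is divided into 3 shares of ₹72,000: Dora and Liora each take ₹72,000; Elif's ₹72,000 share passes to Elif's issue.
Elif's share (₹72,000) is divided into 2 shares of ₹36,000: Oren and Liesel each take ₹36,000.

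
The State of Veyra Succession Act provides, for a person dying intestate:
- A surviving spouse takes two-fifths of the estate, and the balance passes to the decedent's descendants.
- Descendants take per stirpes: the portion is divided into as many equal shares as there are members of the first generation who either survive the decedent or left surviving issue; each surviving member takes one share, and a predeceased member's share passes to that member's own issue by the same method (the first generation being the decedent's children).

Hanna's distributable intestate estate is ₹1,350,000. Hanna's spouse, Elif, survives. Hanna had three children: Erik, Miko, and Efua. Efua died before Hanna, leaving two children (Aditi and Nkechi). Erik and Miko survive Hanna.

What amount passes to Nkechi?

Nkechi receives ₹135,000.

Elif takes two-fifths of ₹1,350,000 = ₹540,000. The remaining ₹810,000 passes to the descendants.
The descendants' portion (₹810,000) is divided into 3 shares of ₹270,000: Erik and Miko each take ₹270,000; Efua's ₹270,000 share passes to Efua's issue.
Efua's share (₹270,000) is divided into 2 shares of ₹135,000: Aditi and Nkechi each take ₹135,000.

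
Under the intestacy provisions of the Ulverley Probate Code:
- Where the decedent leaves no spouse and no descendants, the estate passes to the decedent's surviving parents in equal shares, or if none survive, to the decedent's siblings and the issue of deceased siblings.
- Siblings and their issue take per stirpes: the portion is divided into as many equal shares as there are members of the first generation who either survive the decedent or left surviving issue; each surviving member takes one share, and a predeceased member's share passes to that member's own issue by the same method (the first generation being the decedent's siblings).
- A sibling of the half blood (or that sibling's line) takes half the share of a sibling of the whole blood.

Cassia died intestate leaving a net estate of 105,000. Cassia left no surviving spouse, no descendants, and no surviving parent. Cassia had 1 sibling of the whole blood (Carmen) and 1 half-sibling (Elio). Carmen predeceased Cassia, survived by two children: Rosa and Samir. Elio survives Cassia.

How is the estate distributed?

Rosa: 35,000; Samir: 35,000; Elio: 35,000

The entire 105,000 passes to the siblings and their issue.
Counting each half-blood sibling's line as half a unit, there are 3/2 units in 105,000, so one unit is 70,000. Whole-blood lines (Carmen) take 70,000 each; half-blood lines (Elio) take 35,000 each.
Carmen's share (70,000) is divided into 2 shares of 35,000: Rosa and Samir each take 35,000.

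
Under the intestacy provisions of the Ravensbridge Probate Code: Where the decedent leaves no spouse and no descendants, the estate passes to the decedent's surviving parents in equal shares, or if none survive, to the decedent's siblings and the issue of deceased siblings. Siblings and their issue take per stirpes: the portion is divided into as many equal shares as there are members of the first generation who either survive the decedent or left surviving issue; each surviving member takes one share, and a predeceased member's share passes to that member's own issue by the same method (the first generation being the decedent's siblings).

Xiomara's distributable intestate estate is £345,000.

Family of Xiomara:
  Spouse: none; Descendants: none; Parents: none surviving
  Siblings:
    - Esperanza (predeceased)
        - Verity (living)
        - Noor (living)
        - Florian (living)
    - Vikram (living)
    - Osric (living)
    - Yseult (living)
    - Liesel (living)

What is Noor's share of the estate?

Noor receives £23,000.

The entire £345,000 passes to the siblings and their issue.
That amount (£345,000) is divided into 5 shares of £69,000: Vikram, Osric, Yseult, and Liesel each take £69,000; Esperanza's £69,000 share passes to Esperanza's issue.
Esperanza's share (£69,000) is divided into 3 shares of £23,000: Verity, Noor, and Florian each take £23,000.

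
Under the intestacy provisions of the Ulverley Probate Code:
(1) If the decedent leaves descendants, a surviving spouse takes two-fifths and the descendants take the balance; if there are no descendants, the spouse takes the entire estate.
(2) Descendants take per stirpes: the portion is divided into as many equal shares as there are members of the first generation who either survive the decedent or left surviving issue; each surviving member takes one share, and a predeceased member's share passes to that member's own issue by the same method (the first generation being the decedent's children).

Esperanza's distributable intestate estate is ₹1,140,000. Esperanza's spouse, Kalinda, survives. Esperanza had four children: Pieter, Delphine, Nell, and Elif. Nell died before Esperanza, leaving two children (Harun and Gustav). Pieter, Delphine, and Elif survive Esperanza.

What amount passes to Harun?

Kalinda takes two-fifths of ₹1,140,000 = ₹456,000. The remaining ₹684,000 passes to the descendants.
The descendants' portion (₹684,000) is divided into 4 shares of ₹171,000: Pieter, Delphine, and Elif each take ₹171,000; Nell's ₹171,000 share passes to Nell's issue.
Nell's share (₹171,000) is divided into 2 shares of ₹85,500: Harun and Gustav each take ₹85,500.

Harun receives ₹85,500.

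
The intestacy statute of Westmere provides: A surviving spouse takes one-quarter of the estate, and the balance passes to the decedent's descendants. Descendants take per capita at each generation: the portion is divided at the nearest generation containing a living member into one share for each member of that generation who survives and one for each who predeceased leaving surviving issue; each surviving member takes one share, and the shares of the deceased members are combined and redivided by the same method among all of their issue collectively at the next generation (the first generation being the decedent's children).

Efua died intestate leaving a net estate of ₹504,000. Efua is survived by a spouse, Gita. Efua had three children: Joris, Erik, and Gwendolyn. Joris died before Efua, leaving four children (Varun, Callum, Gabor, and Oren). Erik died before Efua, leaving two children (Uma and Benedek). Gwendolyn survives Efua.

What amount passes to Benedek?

Gita takes one-quarter of ₹504,000 = ₹126,000. The remaining ₹378,000 passes to the descendants.
The descendants' portion (₹378,000) is divided at the children's generation into 3 shares of ₹126,000. Gwendolyn takes ₹126,000. The 2 shares of the deceased (Joris and Erik) are combined into a pool of ₹252,000.
That pool (₹252,000) is divided at the grandchildren's generation equally among Varun, Callum, Gabor, Oren, Uma, and Benedek: ₹42,000 each.

Benedek receives ₹42,000.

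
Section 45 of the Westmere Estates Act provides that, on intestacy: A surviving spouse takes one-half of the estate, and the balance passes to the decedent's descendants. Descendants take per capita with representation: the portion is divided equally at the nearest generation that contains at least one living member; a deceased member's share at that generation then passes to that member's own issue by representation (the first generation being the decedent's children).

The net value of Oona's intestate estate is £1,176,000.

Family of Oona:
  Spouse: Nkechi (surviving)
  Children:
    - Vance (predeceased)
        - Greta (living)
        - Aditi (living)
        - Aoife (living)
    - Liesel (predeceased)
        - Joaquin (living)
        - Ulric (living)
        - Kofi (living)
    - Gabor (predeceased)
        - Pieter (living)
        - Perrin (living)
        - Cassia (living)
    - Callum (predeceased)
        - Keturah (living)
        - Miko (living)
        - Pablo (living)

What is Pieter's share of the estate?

Pieter receives £49,000.

Nkechi takes one-half of £1,176,000 = £588,000. The remaining £588,000 passes to the descendants.
No child survives, so the initial division is made at the grandchildren's generation.
The descendants' portion (£588,000) is divided into 12 shares of £49,000: Greta, Aditi, Aoife, Joaquin, Ulric, Kofi, Pieter, Perrin, Cassia, Keturah, Miko, and Pablo each take £49,000.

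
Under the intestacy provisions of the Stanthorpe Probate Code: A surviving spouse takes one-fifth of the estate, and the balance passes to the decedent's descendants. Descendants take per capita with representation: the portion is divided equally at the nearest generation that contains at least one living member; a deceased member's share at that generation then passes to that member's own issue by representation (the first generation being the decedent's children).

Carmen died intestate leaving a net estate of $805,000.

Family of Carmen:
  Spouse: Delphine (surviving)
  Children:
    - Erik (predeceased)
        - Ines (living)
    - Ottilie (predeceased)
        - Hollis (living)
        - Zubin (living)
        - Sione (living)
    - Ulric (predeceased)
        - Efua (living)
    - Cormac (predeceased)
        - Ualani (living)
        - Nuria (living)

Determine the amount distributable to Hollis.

Hollis receives $92,000.

Delphine takes one-fifth of $805,000 = $161,000. The remaining $644,000 passes to the descendants.
No child survives, so the initial division is made at the grandchildren's generation.
The descendants' portion ($644,000) is divided into 7 shares of $92,000: Ines, Hollis, Zubin, Sione, Efua, Ualani, and Nuria each take $92,000.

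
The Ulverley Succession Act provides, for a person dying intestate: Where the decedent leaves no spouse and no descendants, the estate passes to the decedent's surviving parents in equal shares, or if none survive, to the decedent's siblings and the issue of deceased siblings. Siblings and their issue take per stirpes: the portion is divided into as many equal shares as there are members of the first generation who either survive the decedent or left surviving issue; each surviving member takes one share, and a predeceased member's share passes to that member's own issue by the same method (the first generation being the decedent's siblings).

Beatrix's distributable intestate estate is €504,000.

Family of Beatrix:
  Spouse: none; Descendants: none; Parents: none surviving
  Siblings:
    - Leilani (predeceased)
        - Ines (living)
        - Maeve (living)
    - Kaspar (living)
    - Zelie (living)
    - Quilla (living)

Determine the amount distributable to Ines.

Ines receives €63,000.

The entire €504,000 passes to the siblings and their issue.
That amount (€504,000) is divided into 4 shares of €126,000: Kaspar, Zelie, and Quilla each take €126,000; Leilani's €126,000 share passes to Leilani's issue.
Leilani's share (€126,000) is divided into 2 shares of €63,000: Ines and Maeve each take €63,000.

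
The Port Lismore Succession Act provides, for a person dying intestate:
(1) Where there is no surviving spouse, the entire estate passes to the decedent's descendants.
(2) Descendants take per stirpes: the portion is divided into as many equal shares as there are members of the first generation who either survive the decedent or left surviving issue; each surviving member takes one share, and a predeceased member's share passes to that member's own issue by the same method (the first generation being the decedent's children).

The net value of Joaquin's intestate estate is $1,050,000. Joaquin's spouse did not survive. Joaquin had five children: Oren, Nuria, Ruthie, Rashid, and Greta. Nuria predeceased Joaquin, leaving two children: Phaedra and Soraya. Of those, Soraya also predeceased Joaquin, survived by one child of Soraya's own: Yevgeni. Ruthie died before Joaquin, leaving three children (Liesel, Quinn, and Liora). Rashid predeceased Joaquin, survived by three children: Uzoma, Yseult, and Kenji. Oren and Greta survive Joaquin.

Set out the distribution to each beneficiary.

Oren: $210,000; Phaedra: $105,000; Yevgeni: $105,000; Liesel: $70,000; Quinn: $70,000; Liora: $70,000; Uzoma: $70,000; Yseult: $70,000; Kenji: $70,000; Greta: $210,000

The entire $1,050,000 passes to the descendants.
That amount ($1,050,000) is divided into 5 shares of $210,000: Oren and Greta each take $210,000; Nuria's $210,000 share passes to Nuria's issue; Ruthie's $210,000 share passes to Ruthie's issue; Rashid's $210,000 share passes to Rashid's issue.
Nuria's share ($210,000) is divided into 2 shares of $105,000: Phaedra takes $105,000; Soraya's $105,000 share passes to Soraya's issue.
Soraya's share ($105,000) passes entirely to Yevgeni.
Ruthie's share ($210,000) is divided into 3 shares of $70,000: Liesel, Quinn, and Liora each take $70,000.
Rashid's share ($210,000) is divided into 3 shares of $70,000: Uzoma, Yseult, and Kenji each take $70,000.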